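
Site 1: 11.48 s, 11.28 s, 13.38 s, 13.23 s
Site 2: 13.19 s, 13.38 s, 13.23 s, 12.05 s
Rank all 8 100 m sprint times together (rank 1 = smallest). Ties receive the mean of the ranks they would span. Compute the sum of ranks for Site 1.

16

Sorted (ascending): 11.28, 11.48, 12.05, 13.19, 13.23, 13.23, 13.38, 13.38
The 2 values of 13.23 occupy positions 5–6 → average rank (5+6)/2 = 5.5.
The 2 values of 13.38 occupy positions 7–8 → average rank (7+8)/2 = 7.5.
Site 1 values → pooled ranks: 11.48→2, 11.28→1, 13.38→7.5, 13.23→5.5
Rank sum = 2 + 1 + 7.5 + 5.5 = 16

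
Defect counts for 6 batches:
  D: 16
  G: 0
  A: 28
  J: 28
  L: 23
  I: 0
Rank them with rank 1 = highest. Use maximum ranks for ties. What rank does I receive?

6

Sorted (descending): 28, 28, 23, 16, 0, 0
The 2 values of 28 occupy positions 1–2 → each gets rank 2.
The 2 values of 0 occupy positions 5–6 → each gets rank 6.
I has value 0 → rank 6.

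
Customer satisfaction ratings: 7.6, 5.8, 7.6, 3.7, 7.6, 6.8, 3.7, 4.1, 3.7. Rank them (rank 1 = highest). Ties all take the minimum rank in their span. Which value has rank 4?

Sorted (descending): 7.6, 7.6, 7.6, 6.8, 5.8, 4.1, 3.7, 3.7, 3.7
The 3 values of 7.6 occupy positions 1–3 → each gets rank 1.
The 3 values of 3.7 occupy positions 7–9 → each gets rank 7.
Rank 4 → value 6.8.

6.8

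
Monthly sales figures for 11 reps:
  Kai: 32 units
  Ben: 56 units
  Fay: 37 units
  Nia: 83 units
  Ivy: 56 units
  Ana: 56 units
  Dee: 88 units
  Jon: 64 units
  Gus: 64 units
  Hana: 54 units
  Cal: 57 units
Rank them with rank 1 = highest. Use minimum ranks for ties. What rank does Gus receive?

Sorted (descending): 88, 83, 64, 64, 57, 56, 56, 56, 54, 37, 32
The 2 values of 64 occupy positions 3–4 → each gets rank 3.
The 3 values of 56 occupy positions 6–8 → each gets rank 6.
Gus has value 64 units → rank 3.

3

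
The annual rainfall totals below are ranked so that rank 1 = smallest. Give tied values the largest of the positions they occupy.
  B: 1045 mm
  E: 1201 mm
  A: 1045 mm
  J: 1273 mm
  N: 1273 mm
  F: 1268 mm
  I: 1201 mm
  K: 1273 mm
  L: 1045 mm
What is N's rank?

9

Sorted (ascending): 1045, 1045, 1045, 1201, 1201, 1268, 1273, 1273, 1273
The 3 values of 1045 occupy positions 1–3 → each gets rank 3.
The 2 values of 1201 occupy positions 4–5 → each gets rank 5.
The 3 values of 1273 occupy positions 7–9 → each gets rank 9.
N has value 1273 mm → rank 9.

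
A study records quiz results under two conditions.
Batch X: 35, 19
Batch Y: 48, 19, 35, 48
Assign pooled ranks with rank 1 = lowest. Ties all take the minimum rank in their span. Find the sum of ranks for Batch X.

4

Sorted (ascending): 19, 19, 35, 35, 48, 48
The 2 values of 19 occupy positions 1–2 → each gets rank 1.
The 2 values of 35 occupy positions 3–4 → each gets rank 3.
The 2 values of 48 occupy positions 5–6 → each gets rank 5.
Batch X values → pooled ranks: 35→3, 19→1
Rank sum = 3 + 1 = 4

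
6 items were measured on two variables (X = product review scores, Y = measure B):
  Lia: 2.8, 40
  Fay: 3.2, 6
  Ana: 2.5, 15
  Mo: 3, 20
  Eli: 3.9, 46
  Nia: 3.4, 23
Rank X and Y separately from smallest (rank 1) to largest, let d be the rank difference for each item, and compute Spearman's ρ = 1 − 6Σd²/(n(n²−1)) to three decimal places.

Ranks of variable 1: 2, 4, 1, 3, 6, 5
Ranks of variable 2: 5, 1, 2, 3, 6, 4
d = r₁ − r₂: -3, 3, -1, 0, 0, 1
d²: 9, 9, 1, 0, 0, 1; Σd² = 20
ρ = 1 − 6·20/(6·35) = 1 − 120/210 = 0.429

0.429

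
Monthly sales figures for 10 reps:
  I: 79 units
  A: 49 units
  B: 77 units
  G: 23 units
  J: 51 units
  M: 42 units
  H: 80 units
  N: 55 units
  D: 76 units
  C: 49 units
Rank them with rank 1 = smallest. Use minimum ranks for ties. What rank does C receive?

Sorted (ascending): 23, 42, 49, 49, 51, 55, 76, 77, 79, 80
The 2 values of 49 occupy positions 3–4 → each gets rank 3.
C has value 49 units → rank 3.

3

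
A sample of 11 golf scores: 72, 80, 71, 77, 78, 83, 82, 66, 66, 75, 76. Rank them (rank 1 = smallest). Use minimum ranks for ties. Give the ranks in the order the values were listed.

4, 9, 3, 7, 8, 11, 10, 1, 1, 5, 6

Sorted (ascending): 66, 66, 71, 72, 75, 76, 77, 78, 80, 82, 83
The 2 values of 66 occupy positions 1–2 → each gets rank 1.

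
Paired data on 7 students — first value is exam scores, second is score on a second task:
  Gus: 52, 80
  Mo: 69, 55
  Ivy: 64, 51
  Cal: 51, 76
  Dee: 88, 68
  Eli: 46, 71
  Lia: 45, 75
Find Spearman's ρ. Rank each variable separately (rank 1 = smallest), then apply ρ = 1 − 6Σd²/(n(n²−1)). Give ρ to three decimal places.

-0.536

Ranks of variable 1: 4, 6, 5, 3, 7, 2, 1
Ranks of variable 2: 7, 2, 1, 6, 3, 4, 5
d = r₁ − r₂: -3, 4, 4, -3, 4, -2, -4
d²: 9, 16, 16, 9, 16, 4, 16; Σd² = 86
ρ = 1 − 6·86/(7·48) = 1 − 516/336 = -0.536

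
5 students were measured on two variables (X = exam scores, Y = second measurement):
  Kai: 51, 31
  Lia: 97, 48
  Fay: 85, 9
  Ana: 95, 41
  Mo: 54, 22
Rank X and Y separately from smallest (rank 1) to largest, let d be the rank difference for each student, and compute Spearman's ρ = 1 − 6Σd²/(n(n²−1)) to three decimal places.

Ranks of variable 1: 1, 5, 3, 4, 2
Ranks of variable 2: 3, 5, 1, 4, 2
d = r₁ − r₂: -2, 0, 2, 0, 0
d²: 4, 0, 4, 0, 0; Σd² = 8
ρ = 1 − 6·8/(5·24) = 1 − 48/120 = 0.600

0.600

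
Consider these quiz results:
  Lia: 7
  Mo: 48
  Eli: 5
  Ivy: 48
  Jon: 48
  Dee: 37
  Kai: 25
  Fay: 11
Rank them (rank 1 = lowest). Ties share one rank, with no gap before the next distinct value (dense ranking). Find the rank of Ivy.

Sorted (ascending): 5, 7, 11, 25, 37, 48, 48, 48
The 3 values of 48 share dense rank 6.
Remaining distinct values take the next consecutive integers.
Ivy has value 48 → rank 6.

6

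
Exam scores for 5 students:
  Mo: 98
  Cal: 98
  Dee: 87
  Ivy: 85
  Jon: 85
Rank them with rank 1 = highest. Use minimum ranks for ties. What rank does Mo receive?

1

Sorted (descending): 98, 98, 87, 85, 85
The 2 values of 98 occupy positions 1–2 → each gets rank 1.
The 2 values of 85 occupy positions 4–5 → each gets rank 4.
Mo has value 98 → rank 1.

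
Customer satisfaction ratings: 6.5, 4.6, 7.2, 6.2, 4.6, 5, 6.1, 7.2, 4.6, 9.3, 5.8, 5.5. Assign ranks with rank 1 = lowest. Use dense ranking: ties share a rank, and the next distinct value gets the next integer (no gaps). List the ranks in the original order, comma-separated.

Sorted (ascending): 4.6, 4.6, 4.6, 5, 5.5, 5.8, 6.1, 6.2, 6.5, 7.2, 7.2, 9.3
The 3 values of 4.6 share dense rank 1.
The 2 values of 7.2 share dense rank 8.
Remaining distinct values take the next consecutive integers.

7, 1, 8, 6, 1, 2, 5, 8, 1, 9, 4, 3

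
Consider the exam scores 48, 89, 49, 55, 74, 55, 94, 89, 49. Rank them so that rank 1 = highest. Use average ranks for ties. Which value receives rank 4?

Sorted (descending): 94, 89, 89, 74, 55, 55, 49, 49, 48
The 2 values of 89 occupy positions 2–3 → average rank (2+3)/2 = 2.5.
The 2 values of 55 occupy positions 5–6 → average rank (5+6)/2 = 5.5.
The 2 values of 49 occupy positions 7–8 → average rank (7+8)/2 = 7.5.
Rank 4 → value 74.

74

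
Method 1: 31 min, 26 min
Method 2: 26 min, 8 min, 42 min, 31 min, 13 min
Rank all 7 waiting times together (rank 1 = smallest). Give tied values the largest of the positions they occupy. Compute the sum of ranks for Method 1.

Sorted (ascending): 8, 13, 26, 26, 31, 31, 42
The 2 values of 26 occupy positions 3–4 → each gets rank 4.
The 2 values of 31 occupy positions 5–6 → each gets rank 6.
Method 1 values → pooled ranks: 31→6, 26→4
Rank sum = 6 + 4 = 10

10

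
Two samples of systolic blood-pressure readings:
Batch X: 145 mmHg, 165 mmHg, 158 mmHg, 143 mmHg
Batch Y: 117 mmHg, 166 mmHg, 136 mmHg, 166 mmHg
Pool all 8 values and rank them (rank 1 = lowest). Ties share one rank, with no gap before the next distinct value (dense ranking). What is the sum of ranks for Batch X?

Sorted (ascending): 117, 136, 143, 145, 158, 165, 166, 166
The 2 values of 166 share dense rank 7.
Remaining distinct values take the next consecutive integers.
Batch X values → pooled ranks: 145→4, 165→6, 158→5, 143→3
Rank sum = 4 + 6 + 5 + 3 = 18

18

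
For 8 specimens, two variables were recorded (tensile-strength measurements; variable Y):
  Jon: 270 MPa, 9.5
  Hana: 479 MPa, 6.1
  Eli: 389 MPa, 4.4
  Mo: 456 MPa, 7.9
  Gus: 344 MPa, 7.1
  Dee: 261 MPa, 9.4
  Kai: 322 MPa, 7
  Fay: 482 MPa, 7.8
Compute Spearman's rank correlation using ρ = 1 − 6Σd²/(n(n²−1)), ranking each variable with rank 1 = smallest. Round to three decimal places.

-0.452

Ranks of variable 1: 2, 7, 5, 6, 4, 1, 3, 8
Ranks of variable 2: 8, 2, 1, 6, 4, 7, 3, 5
d = r₁ − r₂: -6, 5, 4, 0, 0, -6, 0, 3
d²: 36, 25, 16, 0, 0, 36, 0, 9; Σd² = 122
ρ = 1 − 6·122/(8·63) = 1 − 732/504 = -0.452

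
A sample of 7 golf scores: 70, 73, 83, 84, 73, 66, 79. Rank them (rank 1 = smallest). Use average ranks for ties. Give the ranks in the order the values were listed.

2, 3.5, 6, 7, 3.5, 1, 5

Sorted (ascending): 66, 70, 73, 73, 79, 83, 84
The 2 values of 73 occupy positions 3–4 → average rank (3+4)/2 = 3.5.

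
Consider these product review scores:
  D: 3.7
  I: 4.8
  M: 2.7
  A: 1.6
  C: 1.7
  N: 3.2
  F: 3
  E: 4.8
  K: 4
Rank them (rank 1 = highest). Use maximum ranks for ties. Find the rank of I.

2

Sorted (descending): 4.8, 4.8, 4, 3.7, 3.2, 3, 2.7, 1.7, 1.6
The 2 values of 4.8 occupy positions 1–2 → each gets rank 2.
I has value 4.8 → rank 2.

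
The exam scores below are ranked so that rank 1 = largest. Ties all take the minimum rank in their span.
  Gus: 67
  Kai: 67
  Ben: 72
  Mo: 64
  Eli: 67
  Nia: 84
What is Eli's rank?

3

Sorted (descending): 84, 72, 67, 67, 67, 64
The 3 values of 67 occupy positions 3–5 → each gets rank 3.
Eli has value 67 → rank 3.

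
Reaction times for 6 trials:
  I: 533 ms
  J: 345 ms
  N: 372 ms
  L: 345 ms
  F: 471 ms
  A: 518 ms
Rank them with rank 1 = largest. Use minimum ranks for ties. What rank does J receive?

Sorted (descending): 533, 518, 471, 372, 345, 345
The 2 values of 345 occupy positions 5–6 → each gets rank 5.
J has value 345 ms → rank 5.

5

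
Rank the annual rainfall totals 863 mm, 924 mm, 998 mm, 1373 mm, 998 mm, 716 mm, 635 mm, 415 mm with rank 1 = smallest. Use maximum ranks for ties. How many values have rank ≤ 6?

5

Sorted (ascending): 415, 635, 716, 863, 924, 998, 998, 1373
The 2 values of 998 occupy positions 6–7 → each gets rank 7.
Ranks ≤ 6: {1, 2, 3, 4, 5} → 5 values.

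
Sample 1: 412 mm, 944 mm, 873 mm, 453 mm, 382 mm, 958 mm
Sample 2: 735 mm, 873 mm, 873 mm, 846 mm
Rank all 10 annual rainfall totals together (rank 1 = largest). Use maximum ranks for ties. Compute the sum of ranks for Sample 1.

35

Sorted (descending): 958, 944, 873, 873, 873, 846, 735, 453, 412, 382
The 3 values of 873 occupy positions 3–5 → each gets rank 5.
Sample 1 values → pooled ranks: 412→9, 944→2, 873→5, 453→8, 382→10, 958→1
Rank sum = 9 + 2 + 5 + 8 + 10 + 1 = 35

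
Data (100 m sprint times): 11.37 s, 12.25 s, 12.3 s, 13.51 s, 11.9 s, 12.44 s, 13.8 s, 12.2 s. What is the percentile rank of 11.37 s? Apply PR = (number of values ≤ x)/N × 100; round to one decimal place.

N = 8.
Strictly below 11.37: 0. Equal to 11.37: 1.
PR = 1/8 × 100 = 12.5

12.5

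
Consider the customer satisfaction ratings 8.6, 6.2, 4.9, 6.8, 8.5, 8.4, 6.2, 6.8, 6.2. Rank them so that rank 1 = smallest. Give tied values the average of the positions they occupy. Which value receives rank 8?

8.5

Sorted (ascending): 4.9, 6.2, 6.2, 6.2, 6.8, 6.8, 8.4, 8.5, 8.6
The 3 values of 6.2 occupy positions 2–4 → average rank 3.
The 2 values of 6.8 occupy positions 5–6 → average rank (5+6)/2 = 5.5.
Rank 8 → value 8.5.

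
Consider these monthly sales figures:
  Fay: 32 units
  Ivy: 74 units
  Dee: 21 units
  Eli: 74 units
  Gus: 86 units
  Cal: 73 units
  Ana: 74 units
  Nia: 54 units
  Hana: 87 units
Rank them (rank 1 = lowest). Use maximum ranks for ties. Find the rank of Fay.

Sorted (ascending): 21, 32, 54, 73, 74, 74, 74, 86, 87
The 3 values of 74 occupy positions 5–7 → each gets rank 7.
Fay has value 32 units → rank 2.

2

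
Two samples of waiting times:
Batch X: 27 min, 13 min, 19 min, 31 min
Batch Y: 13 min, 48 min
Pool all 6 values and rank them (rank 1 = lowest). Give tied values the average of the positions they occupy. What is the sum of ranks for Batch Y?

Sorted (ascending): 13, 13, 19, 27, 31, 48
The 2 values of 13 occupy positions 1–2 → average rank (1+2)/2 = 1.5.
Batch Y values → pooled ranks: 13→1.5, 48→6
Rank sum = 1.5 + 6 = 7.5

7.5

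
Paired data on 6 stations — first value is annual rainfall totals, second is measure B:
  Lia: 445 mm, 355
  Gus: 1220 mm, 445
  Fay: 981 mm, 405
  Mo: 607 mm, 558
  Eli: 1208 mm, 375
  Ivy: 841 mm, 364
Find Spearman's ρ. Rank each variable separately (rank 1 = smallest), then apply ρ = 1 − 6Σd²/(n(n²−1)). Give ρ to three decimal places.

Ranks of variable 1: 1, 6, 4, 2, 5, 3
Ranks of variable 2: 1, 5, 4, 6, 3, 2
d = r₁ − r₂: 0, 1, 0, -4, 2, 1
d²: 0, 1, 0, 16, 4, 1; Σd² = 22
ρ = 1 − 6·22/(6·35) = 1 − 132/210 = 0.371

0.371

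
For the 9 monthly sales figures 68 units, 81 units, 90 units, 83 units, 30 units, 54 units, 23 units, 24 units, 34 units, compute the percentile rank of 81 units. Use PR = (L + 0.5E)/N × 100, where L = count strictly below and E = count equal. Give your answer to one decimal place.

72.2

N = 9.
Strictly below 81: 6. Equal to 81: 1.
PR = (6 + 0.5·1)/9 × 100 = 72.2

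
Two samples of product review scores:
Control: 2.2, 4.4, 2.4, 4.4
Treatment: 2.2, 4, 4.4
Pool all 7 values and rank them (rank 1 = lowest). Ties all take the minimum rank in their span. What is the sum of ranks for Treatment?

Sorted (ascending): 2.2, 2.2, 2.4, 4, 4.4, 4.4, 4.4
The 2 values of 2.2 occupy positions 1–2 → each gets rank 1.
The 3 values of 4.4 occupy positions 5–7 → each gets rank 5.
Treatment values → pooled ranks: 2.2→1, 4→4, 4.4→5
Rank sum = 1 + 4 + 5 = 10

10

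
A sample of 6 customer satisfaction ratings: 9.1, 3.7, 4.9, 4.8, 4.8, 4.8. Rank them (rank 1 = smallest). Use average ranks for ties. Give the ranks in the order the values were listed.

Sorted (ascending): 3.7, 4.8, 4.8, 4.8, 4.9, 9.1
The 3 values of 4.8 occupy positions 2–4 → average rank 3.

6, 1, 5, 3, 3, 3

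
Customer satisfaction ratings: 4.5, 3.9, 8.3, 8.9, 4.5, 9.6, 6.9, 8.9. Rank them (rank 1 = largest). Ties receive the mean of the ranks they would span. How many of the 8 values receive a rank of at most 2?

1

Sorted (descending): 9.6, 8.9, 8.9, 8.3, 6.9, 4.5, 4.5, 3.9
The 2 values of 8.9 occupy positions 2–3 → average rank (2+3)/2 = 2.5.
The 2 values of 4.5 occupy positions 6–7 → average rank (6+7)/2 = 6.5.
Ranks ≤ 2: {1} → 1 value.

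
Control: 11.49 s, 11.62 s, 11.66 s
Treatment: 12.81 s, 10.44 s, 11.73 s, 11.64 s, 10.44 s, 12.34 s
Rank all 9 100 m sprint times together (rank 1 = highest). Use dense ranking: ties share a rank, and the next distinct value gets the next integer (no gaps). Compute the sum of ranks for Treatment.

27

Sorted (descending): 12.81, 12.34, 11.73, 11.66, 11.64, 11.62, 11.49, 10.44, 10.44
The 2 values of 10.44 share dense rank 8.
Remaining distinct values take the next consecutive integers.
Treatment values → pooled ranks: 12.81→1, 10.44→8, 11.73→3, 11.64→5, 10.44→8, 12.34→2
Rank sum = 1 + 8 + 3 + 5 + 8 + 2 = 27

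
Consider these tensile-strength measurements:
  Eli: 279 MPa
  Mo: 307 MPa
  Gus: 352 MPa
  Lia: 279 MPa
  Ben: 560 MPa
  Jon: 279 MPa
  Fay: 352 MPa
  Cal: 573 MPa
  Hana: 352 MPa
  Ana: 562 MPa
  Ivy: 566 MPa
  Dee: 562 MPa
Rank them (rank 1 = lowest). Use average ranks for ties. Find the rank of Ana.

9.5

Sorted (ascending): 279, 279, 279, 307, 352, 352, 352, 560, 562, 562, 566, 573
The 3 values of 279 occupy positions 1–3 → average rank 2.
The 3 values of 352 occupy positions 5–7 → average rank 6.
The 2 values of 562 occupy positions 9–10 → average rank (9+10)/2 = 9.5.
Ana has value 562 MPa → rank 9.5.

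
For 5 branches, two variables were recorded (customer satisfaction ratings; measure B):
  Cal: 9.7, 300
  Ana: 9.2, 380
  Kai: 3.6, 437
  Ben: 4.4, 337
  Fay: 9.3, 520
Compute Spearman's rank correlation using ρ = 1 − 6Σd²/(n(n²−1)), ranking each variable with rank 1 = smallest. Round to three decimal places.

Ranks of variable 1: 5, 3, 1, 2, 4
Ranks of variable 2: 1, 3, 4, 2, 5
d = r₁ − r₂: 4, 0, -3, 0, -1
d²: 16, 0, 9, 0, 1; Σd² = 26
ρ = 1 − 6·26/(5·24) = 1 − 156/120 = -0.300

-0.300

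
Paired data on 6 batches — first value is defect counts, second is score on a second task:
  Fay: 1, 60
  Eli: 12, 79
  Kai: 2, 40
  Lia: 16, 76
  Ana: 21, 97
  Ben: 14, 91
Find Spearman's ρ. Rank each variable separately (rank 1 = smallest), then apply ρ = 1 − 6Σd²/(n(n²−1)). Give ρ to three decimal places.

0.771

Ranks of variable 1: 1, 3, 2, 5, 6, 4
Ranks of variable 2: 2, 4, 1, 3, 6, 5
d = r₁ − r₂: -1, -1, 1, 2, 0, -1
d²: 1, 1, 1, 4, 0, 1; Σd² = 8
ρ = 1 − 6·8/(6·35) = 1 − 48/210 = 0.771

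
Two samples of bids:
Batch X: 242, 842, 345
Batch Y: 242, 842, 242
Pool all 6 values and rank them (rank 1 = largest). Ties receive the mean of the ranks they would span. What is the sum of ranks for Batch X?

Sorted (descending): 842, 842, 345, 242, 242, 242
The 2 values of 842 occupy positions 1–2 → average rank (1+2)/2 = 1.5.
The 3 values of 242 occupy positions 4–6 → average rank 5.
Batch X values → pooled ranks: 242→5, 842→1.5, 345→3
Rank sum = 5 + 1.5 + 3 = 9.5

9.5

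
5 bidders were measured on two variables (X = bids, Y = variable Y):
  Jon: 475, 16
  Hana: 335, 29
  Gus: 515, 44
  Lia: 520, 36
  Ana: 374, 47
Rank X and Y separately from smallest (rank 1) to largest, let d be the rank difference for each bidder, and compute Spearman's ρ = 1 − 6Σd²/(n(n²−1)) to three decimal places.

Ranks of variable 1: 3, 1, 4, 5, 2
Ranks of variable 2: 1, 2, 4, 3, 5
d = r₁ − r₂: 2, -1, 0, 2, -3
d²: 4, 1, 0, 4, 9; Σd² = 18
ρ = 1 − 6·18/(5·24) = 1 − 108/120 = 0.100

0.100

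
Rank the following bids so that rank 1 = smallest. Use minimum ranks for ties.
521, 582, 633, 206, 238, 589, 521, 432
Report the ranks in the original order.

4, 6, 8, 1, 2, 7, 4, 3

Sorted (ascending): 206, 238, 432, 521, 521, 582, 589, 633
The 2 values of 521 occupy positions 4–5 → each gets rank 4.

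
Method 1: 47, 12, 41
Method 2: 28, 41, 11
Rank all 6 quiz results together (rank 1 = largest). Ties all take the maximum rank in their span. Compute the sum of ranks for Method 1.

Sorted (descending): 47, 41, 41, 28, 12, 11
The 2 values of 41 occupy positions 2–3 → each gets rank 3.
Method 1 values → pooled ranks: 47→1, 12→5, 41→3
Rank sum = 1 + 5 + 3 = 9

9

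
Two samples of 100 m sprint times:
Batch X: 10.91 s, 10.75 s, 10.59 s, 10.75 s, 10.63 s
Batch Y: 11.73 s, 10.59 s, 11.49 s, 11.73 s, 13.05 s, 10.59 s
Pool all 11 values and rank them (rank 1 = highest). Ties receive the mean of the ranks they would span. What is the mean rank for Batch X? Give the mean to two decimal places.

Sorted (descending): 13.05, 11.73, 11.73, 11.49, 10.91, 10.75, 10.75, 10.63, 10.59, 10.59, 10.59
The 2 values of 11.73 occupy positions 2–3 → average rank (2+3)/2 = 2.5.
The 2 values of 10.75 occupy positions 6–7 → average rank (6+7)/2 = 6.5.
The 3 values of 10.59 occupy positions 9–11 → average rank 10.
Batch X values → pooled ranks: 10.91→5, 10.75→6.5, 10.59→10, 10.75→6.5, 10.63→8
Mean rank = (5 + 6.5 + 10 + 6.5 + 8) / 5 = 7.20

7.20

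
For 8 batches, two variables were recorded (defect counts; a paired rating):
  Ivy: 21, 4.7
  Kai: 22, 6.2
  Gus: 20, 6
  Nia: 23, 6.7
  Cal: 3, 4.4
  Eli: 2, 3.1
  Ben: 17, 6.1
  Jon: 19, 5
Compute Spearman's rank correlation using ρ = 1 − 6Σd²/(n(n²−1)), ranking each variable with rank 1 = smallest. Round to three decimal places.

Ranks of variable 1: 6, 7, 5, 8, 2, 1, 3, 4
Ranks of variable 2: 3, 7, 5, 8, 2, 1, 6, 4
d = r₁ − r₂: 3, 0, 0, 0, 0, 0, -3, 0
d²: 9, 0, 0, 0, 0, 0, 9, 0; Σd² = 18
ρ = 1 − 6·18/(8·63) = 1 − 108/504 = 0.786

0.786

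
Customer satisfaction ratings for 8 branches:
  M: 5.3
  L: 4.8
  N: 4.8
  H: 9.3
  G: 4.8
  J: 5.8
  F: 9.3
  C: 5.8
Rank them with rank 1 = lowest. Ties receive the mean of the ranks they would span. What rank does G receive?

2

Sorted (ascending): 4.8, 4.8, 4.8, 5.3, 5.8, 5.8, 9.3, 9.3
The 3 values of 4.8 occupy positions 1–3 → average rank 2.
The 2 values of 5.8 occupy positions 5–6 → average rank (5+6)/2 = 5.5.
The 2 values of 9.3 occupy positions 7–8 → average rank (7+8)/2 = 7.5.
G has value 4.8 → rank 2.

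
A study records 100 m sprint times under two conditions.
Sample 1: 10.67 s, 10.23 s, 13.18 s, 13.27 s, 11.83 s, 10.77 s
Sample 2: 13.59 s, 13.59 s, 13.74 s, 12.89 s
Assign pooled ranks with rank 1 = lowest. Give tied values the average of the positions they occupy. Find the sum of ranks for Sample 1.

23

Sorted (ascending): 10.23, 10.67, 10.77, 11.83, 12.89, 13.18, 13.27, 13.59, 13.59, 13.74
The 2 values of 13.59 occupy positions 8–9 → average rank (8+9)/2 = 8.5.
Sample 1 values → pooled ranks: 10.67→2, 10.23→1, 13.18→6, 13.27→7, 11.83→4, 10.77→3
Rank sum = 2 + 1 + 6 + 7 + 4 + 3 = 23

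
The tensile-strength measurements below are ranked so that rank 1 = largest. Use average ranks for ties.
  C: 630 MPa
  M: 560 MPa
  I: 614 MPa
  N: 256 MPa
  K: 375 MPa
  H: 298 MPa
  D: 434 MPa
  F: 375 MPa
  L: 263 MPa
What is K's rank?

5.5

Sorted (descending): 630, 614, 560, 434, 375, 375, 298, 263, 256
The 2 values of 375 occupy positions 5–6 → average rank (5+6)/2 = 5.5.
K has value 375 MPa → rank 5.5.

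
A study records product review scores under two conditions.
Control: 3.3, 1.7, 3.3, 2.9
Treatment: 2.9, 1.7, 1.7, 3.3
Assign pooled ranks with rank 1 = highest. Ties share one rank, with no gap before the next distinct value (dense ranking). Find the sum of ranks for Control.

Sorted (descending): 3.3, 3.3, 3.3, 2.9, 2.9, 1.7, 1.7, 1.7
The 3 values of 3.3 share dense rank 1.
The 2 values of 2.9 share dense rank 2.
The 3 values of 1.7 share dense rank 3.
Control values → pooled ranks: 3.3→1, 1.7→3, 3.3→1, 2.9→2
Rank sum = 1 + 3 + 1 + 2 = 7

7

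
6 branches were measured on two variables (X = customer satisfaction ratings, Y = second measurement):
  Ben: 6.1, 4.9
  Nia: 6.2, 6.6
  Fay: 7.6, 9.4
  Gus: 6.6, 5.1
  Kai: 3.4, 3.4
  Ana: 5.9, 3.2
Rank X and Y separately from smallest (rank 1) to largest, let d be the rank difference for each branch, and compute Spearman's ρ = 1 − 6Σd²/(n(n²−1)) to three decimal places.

0.886

Ranks of variable 1: 3, 4, 6, 5, 1, 2
Ranks of variable 2: 3, 5, 6, 4, 2, 1
d = r₁ − r₂: 0, -1, 0, 1, -1, 1
d²: 0, 1, 0, 1, 1, 1; Σd² = 4
ρ = 1 − 6·4/(6·35) = 1 − 24/210 = 0.886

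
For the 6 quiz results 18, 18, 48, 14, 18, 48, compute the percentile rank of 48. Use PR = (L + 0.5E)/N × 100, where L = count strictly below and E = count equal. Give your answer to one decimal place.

83.3

N = 6.
Strictly below 48: 4. Equal to 48: 2.
PR = (4 + 0.5·2)/6 × 100 = 83.3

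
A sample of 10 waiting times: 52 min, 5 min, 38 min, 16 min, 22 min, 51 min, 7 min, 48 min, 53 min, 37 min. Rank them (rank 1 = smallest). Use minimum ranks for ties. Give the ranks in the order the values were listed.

Sorted (ascending): 5, 7, 16, 22, 37, 38, 48, 51, 52, 53
No ties — each value takes its position as its rank.

9, 1, 6, 3, 4, 8, 2, 7, 10, 5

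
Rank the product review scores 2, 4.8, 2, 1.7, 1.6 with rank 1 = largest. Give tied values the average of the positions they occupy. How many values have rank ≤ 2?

1

Sorted (descending): 4.8, 2, 2, 1.7, 1.6
The 2 values of 2 occupy positions 2–3 → average rank (2+3)/2 = 2.5.
Ranks ≤ 2: {1} → 1 value.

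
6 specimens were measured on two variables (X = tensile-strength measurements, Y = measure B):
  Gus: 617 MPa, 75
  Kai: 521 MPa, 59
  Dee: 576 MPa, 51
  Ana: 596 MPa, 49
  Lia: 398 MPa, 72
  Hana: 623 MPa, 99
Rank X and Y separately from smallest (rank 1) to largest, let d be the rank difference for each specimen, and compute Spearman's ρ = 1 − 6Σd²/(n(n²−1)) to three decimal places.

Ranks of variable 1: 5, 2, 3, 4, 1, 6
Ranks of variable 2: 5, 3, 2, 1, 4, 6
d = r₁ − r₂: 0, -1, 1, 3, -3, 0
d²: 0, 1, 1, 9, 9, 0; Σd² = 20
ρ = 1 − 6·20/(6·35) = 1 − 120/210 = 0.429

0.429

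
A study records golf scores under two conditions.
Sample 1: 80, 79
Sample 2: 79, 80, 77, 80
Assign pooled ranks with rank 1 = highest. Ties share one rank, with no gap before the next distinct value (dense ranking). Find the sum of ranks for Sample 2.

7

Sorted (descending): 80, 80, 80, 79, 79, 77
The 3 values of 80 share dense rank 1.
The 2 values of 79 share dense rank 2.
Remaining distinct values take the next consecutive integers.
Sample 2 values → pooled ranks: 79→2, 80→1, 77→3, 80→1
Rank sum = 2 + 1 + 3 + 1 = 7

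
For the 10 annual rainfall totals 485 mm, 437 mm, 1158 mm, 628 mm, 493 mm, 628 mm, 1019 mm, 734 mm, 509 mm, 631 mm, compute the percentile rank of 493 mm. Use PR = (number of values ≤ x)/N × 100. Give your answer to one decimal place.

N = 10.
Strictly below 493: 2. Equal to 493: 1.
PR = 3/10 × 100 = 30.0

30.0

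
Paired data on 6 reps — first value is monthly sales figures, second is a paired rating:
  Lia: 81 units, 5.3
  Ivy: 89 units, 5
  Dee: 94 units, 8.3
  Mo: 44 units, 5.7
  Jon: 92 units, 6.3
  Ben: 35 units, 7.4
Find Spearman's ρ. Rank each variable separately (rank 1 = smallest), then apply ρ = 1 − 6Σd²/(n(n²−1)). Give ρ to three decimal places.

0.200

Ranks of variable 1: 3, 4, 6, 2, 5, 1
Ranks of variable 2: 2, 1, 6, 3, 4, 5
d = r₁ − r₂: 1, 3, 0, -1, 1, -4
d²: 1, 9, 0, 1, 1, 16; Σd² = 28
ρ = 1 − 6·28/(6·35) = 1 − 168/210 = 0.200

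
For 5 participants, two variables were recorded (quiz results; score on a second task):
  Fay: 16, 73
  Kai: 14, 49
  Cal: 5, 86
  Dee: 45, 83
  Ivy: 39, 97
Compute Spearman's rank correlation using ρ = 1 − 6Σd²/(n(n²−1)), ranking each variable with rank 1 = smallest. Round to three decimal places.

0.200

Ranks of variable 1: 3, 2, 1, 5, 4
Ranks of variable 2: 2, 1, 4, 3, 5
d = r₁ − r₂: 1, 1, -3, 2, -1
d²: 1, 1, 9, 4, 1; Σd² = 16
ρ = 1 − 6·16/(5·24) = 1 − 96/120 = 0.200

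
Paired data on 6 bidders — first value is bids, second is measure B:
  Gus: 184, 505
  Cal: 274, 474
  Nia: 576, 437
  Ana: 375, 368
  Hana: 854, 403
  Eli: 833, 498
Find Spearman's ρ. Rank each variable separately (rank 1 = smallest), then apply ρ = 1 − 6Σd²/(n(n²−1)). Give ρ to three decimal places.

-0.429

Ranks of variable 1: 1, 2, 4, 3, 6, 5
Ranks of variable 2: 6, 4, 3, 1, 2, 5
d = r₁ − r₂: -5, -2, 1, 2, 4, 0
d²: 25, 4, 1, 4, 16, 0; Σd² = 50
ρ = 1 − 6·50/(6·35) = 1 − 300/210 = -0.429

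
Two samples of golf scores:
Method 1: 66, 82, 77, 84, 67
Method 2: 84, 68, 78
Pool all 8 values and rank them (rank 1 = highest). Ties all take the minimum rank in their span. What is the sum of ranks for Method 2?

Sorted (descending): 84, 84, 82, 78, 77, 68, 67, 66
The 2 values of 84 occupy positions 1–2 → each gets rank 1.
Method 2 values → pooled ranks: 84→1, 68→6, 78→4
Rank sum = 1 + 6 + 4 = 11

11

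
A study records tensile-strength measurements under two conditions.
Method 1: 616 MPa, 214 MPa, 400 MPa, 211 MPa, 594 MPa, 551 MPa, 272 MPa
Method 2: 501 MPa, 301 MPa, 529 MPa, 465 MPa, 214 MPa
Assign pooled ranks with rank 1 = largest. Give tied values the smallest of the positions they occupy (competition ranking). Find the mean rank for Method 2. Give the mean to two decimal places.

6.60

Sorted (descending): 616, 594, 551, 529, 501, 465, 400, 301, 272, 214, 214, 211
The 2 values of 214 occupy positions 10–11 → each gets rank 10.
Method 2 values → pooled ranks: 501→5, 301→8, 529→4, 465→6, 214→10
Mean rank = (5 + 8 + 4 + 6 + 10) / 5 = 6.60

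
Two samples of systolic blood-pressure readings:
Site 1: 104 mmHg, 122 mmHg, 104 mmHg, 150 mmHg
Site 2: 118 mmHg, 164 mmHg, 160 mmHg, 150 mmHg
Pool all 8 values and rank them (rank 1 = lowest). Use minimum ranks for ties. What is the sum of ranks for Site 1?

11

Sorted (ascending): 104, 104, 118, 122, 150, 150, 160, 164
The 2 values of 104 occupy positions 1–2 → each gets rank 1.
The 2 values of 150 occupy positions 5–6 → each gets rank 5.
Site 1 values → pooled ranks: 104→1, 122→4, 104→1, 150→5
Rank sum = 1 + 4 + 1 + 5 = 11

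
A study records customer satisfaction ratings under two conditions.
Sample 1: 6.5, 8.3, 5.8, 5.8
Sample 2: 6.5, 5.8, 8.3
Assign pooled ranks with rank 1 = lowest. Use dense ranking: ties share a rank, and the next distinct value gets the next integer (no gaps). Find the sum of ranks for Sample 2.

Sorted (ascending): 5.8, 5.8, 5.8, 6.5, 6.5, 8.3, 8.3
The 3 values of 5.8 share dense rank 1.
The 2 values of 6.5 share dense rank 2.
The 2 values of 8.3 share dense rank 3.
Sample 2 values → pooled ranks: 6.5→2, 5.8→1, 8.3→3
Rank sum = 2 + 1 + 3 = 6

6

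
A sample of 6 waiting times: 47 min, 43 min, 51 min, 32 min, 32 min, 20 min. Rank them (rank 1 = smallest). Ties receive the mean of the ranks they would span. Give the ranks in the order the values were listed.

Sorted (ascending): 20, 32, 32, 43, 47, 51
The 2 values of 32 occupy positions 2–3 → average rank (2+3)/2 = 2.5.

5, 4, 6, 2.5, 2.5, 1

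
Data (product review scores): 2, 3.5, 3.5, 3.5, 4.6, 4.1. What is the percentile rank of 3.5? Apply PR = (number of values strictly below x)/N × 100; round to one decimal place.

N = 6.
Strictly below 3.5: 1. Equal to 3.5: 3.
PR = 1/6 × 100 = 16.7

16.7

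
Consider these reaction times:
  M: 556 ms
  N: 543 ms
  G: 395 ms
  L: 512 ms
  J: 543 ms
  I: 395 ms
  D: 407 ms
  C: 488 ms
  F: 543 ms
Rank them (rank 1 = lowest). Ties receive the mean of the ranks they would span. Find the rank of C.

4

Sorted (ascending): 395, 395, 407, 488, 512, 543, 543, 543, 556
The 2 values of 395 occupy positions 1–2 → average rank (1+2)/2 = 1.5.
The 3 values of 543 occupy positions 6–8 → average rank 7.
C has value 488 ms → rank 4.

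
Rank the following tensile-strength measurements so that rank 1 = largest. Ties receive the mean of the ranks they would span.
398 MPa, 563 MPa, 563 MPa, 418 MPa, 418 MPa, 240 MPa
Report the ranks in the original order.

5, 1.5, 1.5, 3.5, 3.5, 6

Sorted (descending): 563, 563, 418, 418, 398, 240
The 2 values of 563 occupy positions 1–2 → average rank (1+2)/2 = 1.5.
The 2 values of 418 occupy positions 3–4 → average rank (3+4)/2 = 3.5.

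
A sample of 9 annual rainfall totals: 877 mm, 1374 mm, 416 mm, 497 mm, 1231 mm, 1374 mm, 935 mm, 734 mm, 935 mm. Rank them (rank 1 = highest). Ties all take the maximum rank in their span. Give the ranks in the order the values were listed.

Sorted (descending): 1374, 1374, 1231, 935, 935, 877, 734, 497, 416
The 2 values of 1374 occupy positions 1–2 → each gets rank 2.
The 2 values of 935 occupy positions 4–5 → each gets rank 5.

6, 2, 9, 8, 3, 2, 5, 7, 5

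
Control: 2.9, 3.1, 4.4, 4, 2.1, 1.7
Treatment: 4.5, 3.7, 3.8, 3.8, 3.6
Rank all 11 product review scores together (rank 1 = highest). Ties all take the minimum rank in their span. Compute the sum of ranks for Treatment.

22

Sorted (descending): 4.5, 4.4, 4, 3.8, 3.8, 3.7, 3.6, 3.1, 2.9, 2.1, 1.7
The 2 values of 3.8 occupy positions 4–5 → each gets rank 4.
Treatment values → pooled ranks: 4.5→1, 3.7→6, 3.8→4, 3.8→4, 3.6→7
Rank sum = 1 + 6 + 4 + 4 + 7 = 22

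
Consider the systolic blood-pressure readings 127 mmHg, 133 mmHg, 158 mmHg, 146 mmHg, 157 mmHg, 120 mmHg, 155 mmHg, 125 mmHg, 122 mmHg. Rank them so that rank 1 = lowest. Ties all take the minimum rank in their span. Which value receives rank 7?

Sorted (ascending): 120, 122, 125, 127, 133, 146, 155, 157, 158
No ties — each value takes its position as its rank.
Rank 7 → value 155.

155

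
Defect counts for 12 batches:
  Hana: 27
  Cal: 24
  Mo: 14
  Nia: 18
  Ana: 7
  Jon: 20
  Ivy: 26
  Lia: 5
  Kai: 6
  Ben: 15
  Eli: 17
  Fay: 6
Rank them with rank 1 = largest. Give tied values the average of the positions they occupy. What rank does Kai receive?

Sorted (descending): 27, 26, 24, 20, 18, 17, 15, 14, 7, 6, 6, 5
The 2 values of 6 occupy positions 10–11 → average rank (10+11)/2 = 10.5.
Kai has value 6 → rank 10.5.

10.5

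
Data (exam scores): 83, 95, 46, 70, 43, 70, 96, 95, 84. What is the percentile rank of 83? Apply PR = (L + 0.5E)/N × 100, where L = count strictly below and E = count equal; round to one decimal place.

N = 9.
Strictly below 83: 4. Equal to 83: 1.
PR = (4 + 0.5·1)/9 × 100 = 50.0

50.0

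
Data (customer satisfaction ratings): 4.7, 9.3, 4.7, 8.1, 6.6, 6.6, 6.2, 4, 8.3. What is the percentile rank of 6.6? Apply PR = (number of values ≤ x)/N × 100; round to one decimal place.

N = 9.
Strictly below 6.6: 4. Equal to 6.6: 2.
PR = 6/9 × 100 = 66.7

66.7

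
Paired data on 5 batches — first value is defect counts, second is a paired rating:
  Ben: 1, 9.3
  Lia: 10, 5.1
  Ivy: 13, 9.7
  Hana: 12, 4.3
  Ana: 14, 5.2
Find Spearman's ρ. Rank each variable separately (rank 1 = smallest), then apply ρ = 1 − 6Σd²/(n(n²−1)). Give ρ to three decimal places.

Ranks of variable 1: 1, 2, 4, 3, 5
Ranks of variable 2: 4, 2, 5, 1, 3
d = r₁ − r₂: -3, 0, -1, 2, 2
d²: 9, 0, 1, 4, 4; Σd² = 18
ρ = 1 − 6·18/(5·24) = 1 − 108/120 = 0.100

0.100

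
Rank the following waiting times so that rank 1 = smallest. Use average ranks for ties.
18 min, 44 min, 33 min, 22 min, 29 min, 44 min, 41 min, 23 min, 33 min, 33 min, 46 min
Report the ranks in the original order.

1, 9.5, 6, 2, 4, 9.5, 8, 3, 6, 6, 11

Sorted (ascending): 18, 22, 23, 29, 33, 33, 33, 41, 44, 44, 46
The 3 values of 33 occupy positions 5–7 → average rank 6.
The 2 values of 44 occupy positions 9–10 → average rank (9+10)/2 = 9.5.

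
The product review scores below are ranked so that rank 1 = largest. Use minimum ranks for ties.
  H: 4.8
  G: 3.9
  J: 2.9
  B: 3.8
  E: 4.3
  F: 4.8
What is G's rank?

Sorted (descending): 4.8, 4.8, 4.3, 3.9, 3.8, 2.9
The 2 values of 4.8 occupy positions 1–2 → each gets rank 1.
G has value 3.9 → rank 4.

4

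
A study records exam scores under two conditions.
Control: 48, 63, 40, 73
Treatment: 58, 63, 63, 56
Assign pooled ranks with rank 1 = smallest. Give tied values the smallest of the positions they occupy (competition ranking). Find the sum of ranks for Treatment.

Sorted (ascending): 40, 48, 56, 58, 63, 63, 63, 73
The 3 values of 63 occupy positions 5–7 → each gets rank 5.
Treatment values → pooled ranks: 58→4, 63→5, 63→5, 56→3
Rank sum = 4 + 5 + 5 + 3 = 17

17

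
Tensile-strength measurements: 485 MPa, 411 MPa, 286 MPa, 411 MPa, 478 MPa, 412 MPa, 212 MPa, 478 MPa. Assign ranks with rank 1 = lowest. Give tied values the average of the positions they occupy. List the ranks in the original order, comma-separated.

Sorted (ascending): 212, 286, 411, 411, 412, 478, 478, 485
The 2 values of 411 occupy positions 3–4 → average rank (3+4)/2 = 3.5.
The 2 values of 478 occupy positions 6–7 → average rank (6+7)/2 = 6.5.

8, 3.5, 2, 3.5, 6.5, 5, 1, 6.5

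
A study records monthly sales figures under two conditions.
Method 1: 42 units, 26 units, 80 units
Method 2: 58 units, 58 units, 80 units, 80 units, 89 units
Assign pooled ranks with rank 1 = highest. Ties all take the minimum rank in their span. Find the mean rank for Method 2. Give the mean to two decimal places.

Sorted (descending): 89, 80, 80, 80, 58, 58, 42, 26
The 3 values of 80 occupy positions 2–4 → each gets rank 2.
The 2 values of 58 occupy positions 5–6 → each gets rank 5.
Method 2 values → pooled ranks: 58→5, 58→5, 80→2, 80→2, 89→1
Mean rank = (5 + 5 + 2 + 2 + 1) / 5 = 3.00

3.00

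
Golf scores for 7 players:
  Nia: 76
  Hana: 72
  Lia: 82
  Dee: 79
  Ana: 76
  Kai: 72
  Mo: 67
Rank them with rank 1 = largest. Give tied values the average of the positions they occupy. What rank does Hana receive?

Sorted (descending): 82, 79, 76, 76, 72, 72, 67
The 2 values of 76 occupy positions 3–4 → average rank (3+4)/2 = 3.5.
The 2 values of 72 occupy positions 5–6 → average rank (5+6)/2 = 5.5.
Hana has value 72 → rank 5.5.

5.5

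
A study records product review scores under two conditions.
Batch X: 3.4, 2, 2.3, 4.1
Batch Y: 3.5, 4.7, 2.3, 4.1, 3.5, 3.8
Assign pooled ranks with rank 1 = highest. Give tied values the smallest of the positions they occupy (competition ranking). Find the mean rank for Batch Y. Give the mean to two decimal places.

4.17

Sorted (descending): 4.7, 4.1, 4.1, 3.8, 3.5, 3.5, 3.4, 2.3, 2.3, 2
The 2 values of 4.1 occupy positions 2–3 → each gets rank 2.
The 2 values of 3.5 occupy positions 5–6 → each gets rank 5.
The 2 values of 2.3 occupy positions 8–9 → each gets rank 8.
Batch Y values → pooled ranks: 3.5→5, 4.7→1, 2.3→8, 4.1→2, 3.5→5, 3.8→4
Mean rank = (5 + 1 + 8 + 2 + 5 + 4) / 6 = 4.17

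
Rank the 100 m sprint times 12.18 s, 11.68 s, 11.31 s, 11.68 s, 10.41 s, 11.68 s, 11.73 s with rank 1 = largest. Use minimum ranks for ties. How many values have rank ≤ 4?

5

Sorted (descending): 12.18, 11.73, 11.68, 11.68, 11.68, 11.31, 10.41
The 3 values of 11.68 occupy positions 3–5 → each gets rank 3.
Ranks ≤ 4: {1, 2, 3, 3, 3} → 5 values.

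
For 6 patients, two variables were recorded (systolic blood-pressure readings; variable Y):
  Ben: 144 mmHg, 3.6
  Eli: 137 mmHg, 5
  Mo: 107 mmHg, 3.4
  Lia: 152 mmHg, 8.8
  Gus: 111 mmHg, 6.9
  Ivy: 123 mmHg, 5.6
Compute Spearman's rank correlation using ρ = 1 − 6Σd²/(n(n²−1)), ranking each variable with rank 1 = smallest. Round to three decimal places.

Ranks of variable 1: 5, 4, 1, 6, 2, 3
Ranks of variable 2: 2, 3, 1, 6, 5, 4
d = r₁ − r₂: 3, 1, 0, 0, -3, -1
d²: 9, 1, 0, 0, 9, 1; Σd² = 20
ρ = 1 − 6·20/(6·35) = 1 − 120/210 = 0.429

0.429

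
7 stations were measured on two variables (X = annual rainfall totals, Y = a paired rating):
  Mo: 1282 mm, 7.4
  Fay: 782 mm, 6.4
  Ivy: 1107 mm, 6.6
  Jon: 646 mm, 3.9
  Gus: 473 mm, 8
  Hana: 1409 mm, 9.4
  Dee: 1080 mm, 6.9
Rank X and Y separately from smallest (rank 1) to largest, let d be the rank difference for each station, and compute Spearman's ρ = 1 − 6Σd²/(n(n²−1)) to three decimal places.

Ranks of variable 1: 6, 3, 5, 2, 1, 7, 4
Ranks of variable 2: 5, 2, 3, 1, 6, 7, 4
d = r₁ − r₂: 1, 1, 2, 1, -5, 0, 0
d²: 1, 1, 4, 1, 25, 0, 0; Σd² = 32
ρ = 1 − 6·32/(7·48) = 1 − 192/336 = 0.429

0.429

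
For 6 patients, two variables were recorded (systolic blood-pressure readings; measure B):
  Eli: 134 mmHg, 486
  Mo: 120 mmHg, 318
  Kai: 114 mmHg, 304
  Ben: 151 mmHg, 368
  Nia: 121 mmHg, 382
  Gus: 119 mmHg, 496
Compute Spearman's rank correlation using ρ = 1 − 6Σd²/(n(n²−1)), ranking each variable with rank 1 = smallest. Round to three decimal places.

0.257

Ranks of variable 1: 5, 3, 1, 6, 4, 2
Ranks of variable 2: 5, 2, 1, 3, 4, 6
d = r₁ − r₂: 0, 1, 0, 3, 0, -4
d²: 0, 1, 0, 9, 0, 16; Σd² = 26
ρ = 1 − 6·26/(6·35) = 1 − 156/210 = 0.257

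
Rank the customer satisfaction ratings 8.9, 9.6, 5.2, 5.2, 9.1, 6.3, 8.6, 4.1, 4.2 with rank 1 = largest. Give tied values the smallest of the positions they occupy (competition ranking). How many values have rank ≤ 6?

7

Sorted (descending): 9.6, 9.1, 8.9, 8.6, 6.3, 5.2, 5.2, 4.2, 4.1
The 2 values of 5.2 occupy positions 6–7 → each gets rank 6.
Ranks ≤ 6: {1, 2, 3, 4, 5, 6, 6} → 7 values.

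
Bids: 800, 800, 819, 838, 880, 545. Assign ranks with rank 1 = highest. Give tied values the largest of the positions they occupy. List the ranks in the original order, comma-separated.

5, 5, 3, 2, 1, 6

Sorted (descending): 880, 838, 819, 800, 800, 545
The 2 values of 800 occupy positions 4–5 → each gets rank 5.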